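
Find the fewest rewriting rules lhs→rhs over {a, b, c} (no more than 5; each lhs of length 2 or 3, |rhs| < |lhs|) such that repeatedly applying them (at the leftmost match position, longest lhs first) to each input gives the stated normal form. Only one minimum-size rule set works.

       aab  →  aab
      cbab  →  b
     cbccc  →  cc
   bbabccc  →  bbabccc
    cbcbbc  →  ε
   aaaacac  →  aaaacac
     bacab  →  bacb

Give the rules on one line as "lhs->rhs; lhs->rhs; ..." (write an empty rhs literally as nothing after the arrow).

  | aab
  | cbab => b
  | cbccc => cc
  | bbabccc

bbc->; cab->cb; cba->; cbc->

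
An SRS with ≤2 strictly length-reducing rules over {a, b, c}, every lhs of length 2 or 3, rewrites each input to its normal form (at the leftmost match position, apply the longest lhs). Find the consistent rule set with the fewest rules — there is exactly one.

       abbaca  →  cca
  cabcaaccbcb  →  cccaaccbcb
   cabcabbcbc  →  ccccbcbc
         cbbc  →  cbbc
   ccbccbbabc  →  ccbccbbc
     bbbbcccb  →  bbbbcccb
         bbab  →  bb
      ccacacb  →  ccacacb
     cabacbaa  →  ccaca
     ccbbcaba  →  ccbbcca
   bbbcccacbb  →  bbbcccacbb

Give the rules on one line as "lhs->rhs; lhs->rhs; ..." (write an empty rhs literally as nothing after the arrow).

ab->c; ba->

  | abbaca => cbaca => cca
  | cabcaaccbcb => cccaaccbcb
  | cabcabbcbc => cccabbcbc => ccccbcbc
  | cbbc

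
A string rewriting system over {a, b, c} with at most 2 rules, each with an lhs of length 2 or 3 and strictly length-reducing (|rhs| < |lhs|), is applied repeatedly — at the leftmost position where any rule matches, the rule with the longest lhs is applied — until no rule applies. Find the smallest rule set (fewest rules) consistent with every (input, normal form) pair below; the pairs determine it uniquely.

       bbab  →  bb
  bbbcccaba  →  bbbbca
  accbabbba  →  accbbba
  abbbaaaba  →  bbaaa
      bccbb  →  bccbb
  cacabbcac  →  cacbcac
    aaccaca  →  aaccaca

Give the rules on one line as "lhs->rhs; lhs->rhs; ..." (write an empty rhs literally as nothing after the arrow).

ab->; ccc->bc

  | bbab => bb
  | bbbcccaba => bbbbcaba => bbbbca
  | accbabbba => accbbba
  | abbbaaaba => bbaaaba => bbaaa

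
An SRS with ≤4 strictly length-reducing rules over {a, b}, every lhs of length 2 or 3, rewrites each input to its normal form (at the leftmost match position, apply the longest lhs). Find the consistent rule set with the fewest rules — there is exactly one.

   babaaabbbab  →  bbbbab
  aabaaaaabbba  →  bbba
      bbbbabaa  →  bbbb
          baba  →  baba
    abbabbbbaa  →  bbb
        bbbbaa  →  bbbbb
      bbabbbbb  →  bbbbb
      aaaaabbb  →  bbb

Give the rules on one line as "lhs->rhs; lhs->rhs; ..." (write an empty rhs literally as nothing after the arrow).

aa->b; aaa->b; aab->; abb->

  | babaaabbbab => babbbbbab => bbbbab
  | aabaaaaabbba => aaaaabbba => baabbba => bbba
  | bbbbabaa => bbbbabb => bbbb
  | baba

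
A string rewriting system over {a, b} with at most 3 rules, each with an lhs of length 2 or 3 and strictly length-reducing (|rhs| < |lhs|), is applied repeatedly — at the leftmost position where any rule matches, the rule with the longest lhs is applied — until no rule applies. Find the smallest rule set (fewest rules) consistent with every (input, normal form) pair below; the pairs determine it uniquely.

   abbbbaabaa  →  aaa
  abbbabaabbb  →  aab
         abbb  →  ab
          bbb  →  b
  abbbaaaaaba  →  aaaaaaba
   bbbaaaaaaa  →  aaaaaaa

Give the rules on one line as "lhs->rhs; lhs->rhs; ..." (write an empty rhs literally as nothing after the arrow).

  | abbbbaabaa => abbbaabaa => abbaabaa => aaabaa => aaa
  | abbbabaabbb => abbabaabbb => aabaabbb => aabbb => aabb => aab
  | abbb => abb => ab
  | bbb => bb => b

baa->; bb->b; bba->a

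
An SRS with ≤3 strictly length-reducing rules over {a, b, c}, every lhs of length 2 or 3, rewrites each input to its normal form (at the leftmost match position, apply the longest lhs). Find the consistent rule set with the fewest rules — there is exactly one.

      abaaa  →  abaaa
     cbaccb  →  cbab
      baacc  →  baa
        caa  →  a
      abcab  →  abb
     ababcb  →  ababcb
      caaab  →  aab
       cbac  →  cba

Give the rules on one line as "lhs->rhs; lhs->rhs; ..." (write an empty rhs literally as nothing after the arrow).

  | abaaa
  | cbaccb => cbacb => cbab
  | baacc => baac => baa
  | caa => a

ac->a; ca->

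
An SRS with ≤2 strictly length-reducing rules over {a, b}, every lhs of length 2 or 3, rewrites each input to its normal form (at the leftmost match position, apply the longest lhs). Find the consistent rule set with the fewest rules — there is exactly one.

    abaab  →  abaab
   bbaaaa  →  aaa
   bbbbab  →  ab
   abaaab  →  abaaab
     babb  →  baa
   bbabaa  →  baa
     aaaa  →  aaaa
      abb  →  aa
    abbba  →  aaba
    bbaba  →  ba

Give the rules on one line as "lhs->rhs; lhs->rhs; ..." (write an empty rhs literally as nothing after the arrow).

bb->a; bba->

  | abaab
  | bbaaaa => aaa
  | bbbbab => abbab => ab
  | abaaab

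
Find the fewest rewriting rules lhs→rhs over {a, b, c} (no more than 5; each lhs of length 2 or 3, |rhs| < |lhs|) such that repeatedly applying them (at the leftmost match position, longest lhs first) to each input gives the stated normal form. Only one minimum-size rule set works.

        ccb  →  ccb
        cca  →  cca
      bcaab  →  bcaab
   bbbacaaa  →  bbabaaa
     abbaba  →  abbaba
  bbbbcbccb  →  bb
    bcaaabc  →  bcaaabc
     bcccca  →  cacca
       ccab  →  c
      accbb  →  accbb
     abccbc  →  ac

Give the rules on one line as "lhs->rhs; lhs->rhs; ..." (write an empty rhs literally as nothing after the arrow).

bac->ab; bcb->; bcc->ca; cab->

  | ccb
  | cca
  | bcaab
  | bbbacaaa => bbabaaa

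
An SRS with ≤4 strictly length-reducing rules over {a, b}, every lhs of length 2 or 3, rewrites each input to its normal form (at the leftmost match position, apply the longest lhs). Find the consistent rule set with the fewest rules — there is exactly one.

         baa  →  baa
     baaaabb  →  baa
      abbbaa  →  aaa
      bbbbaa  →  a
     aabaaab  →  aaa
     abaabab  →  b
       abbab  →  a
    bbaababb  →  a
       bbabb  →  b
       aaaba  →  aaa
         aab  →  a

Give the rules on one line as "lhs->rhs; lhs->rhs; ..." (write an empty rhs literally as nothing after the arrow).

  | baa
  | baaaabb => baaab => baa
  | abbbaa => bbbaa => aaa
  | bbbbaa => abaa => a

aab->a; ab->b; aba->; bbb->a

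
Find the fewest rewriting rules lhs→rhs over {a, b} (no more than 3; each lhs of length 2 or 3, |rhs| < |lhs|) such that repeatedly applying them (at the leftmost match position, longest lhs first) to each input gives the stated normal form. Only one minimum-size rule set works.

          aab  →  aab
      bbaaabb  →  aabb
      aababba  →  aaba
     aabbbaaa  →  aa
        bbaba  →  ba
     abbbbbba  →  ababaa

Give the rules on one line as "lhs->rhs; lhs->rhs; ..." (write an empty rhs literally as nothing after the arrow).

aaa->b; bba->; bbb->ba

  | aab
  | bbaaabb => aabb
  | aababba => aaba
  | aabbbaaa => aabaaaa => aabba => aa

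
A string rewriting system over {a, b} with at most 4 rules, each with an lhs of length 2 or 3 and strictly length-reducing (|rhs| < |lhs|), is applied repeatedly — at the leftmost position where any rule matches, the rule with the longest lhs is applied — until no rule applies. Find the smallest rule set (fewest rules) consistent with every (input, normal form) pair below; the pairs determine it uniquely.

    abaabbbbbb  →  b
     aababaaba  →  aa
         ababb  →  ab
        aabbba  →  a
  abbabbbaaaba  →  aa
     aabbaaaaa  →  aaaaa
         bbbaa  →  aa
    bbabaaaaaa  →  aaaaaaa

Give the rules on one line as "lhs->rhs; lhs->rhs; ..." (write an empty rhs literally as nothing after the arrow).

  | abaabbbbbb => aaabbbbbb => abbbbb => bbb => b
  | aababaaba => abaaba => aaaba => aa
  | ababb => ab
  | aabbba => bba => a

aab->; abb->; baa->aa; bb->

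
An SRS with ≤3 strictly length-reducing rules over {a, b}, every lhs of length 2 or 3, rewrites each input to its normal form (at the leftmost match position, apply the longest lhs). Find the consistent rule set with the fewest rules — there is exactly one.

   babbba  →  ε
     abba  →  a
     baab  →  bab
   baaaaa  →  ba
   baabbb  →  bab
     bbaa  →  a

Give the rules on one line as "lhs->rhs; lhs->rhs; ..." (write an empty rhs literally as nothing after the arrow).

  | babbba => baba => bb => ε
  | abba => aa => a
  | baab => bab
  | baaaaa => baaaa => baaa => baa => ba

aa->a; aba->b; bb->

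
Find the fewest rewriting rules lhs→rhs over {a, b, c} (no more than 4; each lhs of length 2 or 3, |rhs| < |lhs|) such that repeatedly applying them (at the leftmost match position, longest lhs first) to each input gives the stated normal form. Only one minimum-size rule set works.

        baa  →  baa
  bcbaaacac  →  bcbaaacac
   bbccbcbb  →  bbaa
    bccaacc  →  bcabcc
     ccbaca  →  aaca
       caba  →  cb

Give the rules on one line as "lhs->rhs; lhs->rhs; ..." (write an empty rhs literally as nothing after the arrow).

aba->b; caa->ab; cbb->a; ccb->a

  | baa
  | bcbaaacac
  | bbccbcbb => bbacbb => bbaa
  | bccaacc => bcabcc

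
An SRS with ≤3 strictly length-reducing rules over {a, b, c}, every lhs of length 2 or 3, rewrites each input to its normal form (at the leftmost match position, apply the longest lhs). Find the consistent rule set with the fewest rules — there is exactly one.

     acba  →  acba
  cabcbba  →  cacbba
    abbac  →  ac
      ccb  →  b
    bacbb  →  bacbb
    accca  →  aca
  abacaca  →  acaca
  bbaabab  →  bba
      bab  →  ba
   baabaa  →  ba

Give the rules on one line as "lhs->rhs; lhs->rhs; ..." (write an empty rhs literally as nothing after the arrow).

aa->a; ab->a; cc->

  | acba
  | cabcbba => cacbba
  | abbac => abac => aac => ac
  | ccb => b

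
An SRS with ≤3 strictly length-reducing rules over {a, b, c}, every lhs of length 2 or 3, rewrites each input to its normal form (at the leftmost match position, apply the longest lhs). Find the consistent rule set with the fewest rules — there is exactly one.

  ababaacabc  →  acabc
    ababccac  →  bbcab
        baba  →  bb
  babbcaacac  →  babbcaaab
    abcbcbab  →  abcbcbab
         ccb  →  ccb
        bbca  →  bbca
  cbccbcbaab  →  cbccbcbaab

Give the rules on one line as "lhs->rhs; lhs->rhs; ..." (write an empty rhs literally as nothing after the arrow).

aba->b; bba->; cac->ab

  | ababaacabc => bbaacabc => acabc
  | ababccac => bbccac => bbcab
  | baba => bb
  | babbcaacac => babbcaaab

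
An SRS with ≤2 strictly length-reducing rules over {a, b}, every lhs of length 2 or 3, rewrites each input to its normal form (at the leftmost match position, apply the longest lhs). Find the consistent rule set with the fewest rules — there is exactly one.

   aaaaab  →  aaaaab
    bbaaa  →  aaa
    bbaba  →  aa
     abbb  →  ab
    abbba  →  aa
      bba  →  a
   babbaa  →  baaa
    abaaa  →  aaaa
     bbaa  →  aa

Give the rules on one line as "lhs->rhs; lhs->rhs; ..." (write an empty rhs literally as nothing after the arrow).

aba->aa; bb->

  | aaaaab
  | bbaaa => aaa
  | bbaba => aba => aa
  | abbb => ab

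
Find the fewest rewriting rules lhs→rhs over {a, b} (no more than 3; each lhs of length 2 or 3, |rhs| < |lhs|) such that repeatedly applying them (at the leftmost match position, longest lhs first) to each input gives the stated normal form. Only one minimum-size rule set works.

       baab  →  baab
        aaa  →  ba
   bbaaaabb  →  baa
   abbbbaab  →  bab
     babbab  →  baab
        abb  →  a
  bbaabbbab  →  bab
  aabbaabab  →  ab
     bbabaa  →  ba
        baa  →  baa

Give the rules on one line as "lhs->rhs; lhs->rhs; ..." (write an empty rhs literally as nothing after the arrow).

aaa->ba; aba->aa; bb->

  | baab
  | aaa => ba
  | bbaaaabb => aaaabb => baabb => baa
  | abbbbaab => abbaab => aaab => bab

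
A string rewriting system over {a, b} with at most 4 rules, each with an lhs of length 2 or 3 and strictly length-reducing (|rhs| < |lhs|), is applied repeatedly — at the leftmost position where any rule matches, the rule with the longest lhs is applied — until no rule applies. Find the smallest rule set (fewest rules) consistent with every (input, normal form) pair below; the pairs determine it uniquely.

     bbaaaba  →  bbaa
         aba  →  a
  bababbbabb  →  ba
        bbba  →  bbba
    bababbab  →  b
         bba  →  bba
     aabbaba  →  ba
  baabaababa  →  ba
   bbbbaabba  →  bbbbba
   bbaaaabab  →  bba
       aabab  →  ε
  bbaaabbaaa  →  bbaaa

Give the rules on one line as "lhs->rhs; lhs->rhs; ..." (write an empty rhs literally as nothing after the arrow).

aab->; ab->; abb->a

  | bbaaaba => bbaa
  | aba => a
  | bababbbabb => babbbabb => bababb => babb => ba
  | bbba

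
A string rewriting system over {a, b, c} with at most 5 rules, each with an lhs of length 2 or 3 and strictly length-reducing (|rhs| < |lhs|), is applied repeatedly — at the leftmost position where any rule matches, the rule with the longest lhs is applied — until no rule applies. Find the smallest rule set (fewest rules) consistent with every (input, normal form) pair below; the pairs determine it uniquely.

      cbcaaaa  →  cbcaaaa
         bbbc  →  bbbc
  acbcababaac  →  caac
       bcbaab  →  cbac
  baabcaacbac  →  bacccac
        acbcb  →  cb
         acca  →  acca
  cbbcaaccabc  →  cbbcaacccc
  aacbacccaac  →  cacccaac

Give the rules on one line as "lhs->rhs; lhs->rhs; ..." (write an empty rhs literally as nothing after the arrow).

ab->c; acb->b; bcb->cb; bcc->

  | cbcaaaa
  | bbbc
  | acbcababaac => bcababaac => bccabaac => abaac => caac
  | bcbaab => cbaab => cbac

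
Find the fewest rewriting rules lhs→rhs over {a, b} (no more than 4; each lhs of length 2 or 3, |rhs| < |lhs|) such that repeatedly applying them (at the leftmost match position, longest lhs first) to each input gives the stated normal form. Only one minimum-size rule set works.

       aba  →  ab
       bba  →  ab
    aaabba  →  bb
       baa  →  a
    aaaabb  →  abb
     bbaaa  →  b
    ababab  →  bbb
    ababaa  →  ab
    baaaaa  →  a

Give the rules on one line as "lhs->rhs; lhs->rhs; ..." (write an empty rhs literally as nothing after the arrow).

  | aba => ab
  | bba => ab
  | aaabba => babba => bbba => bab => bb
  | baa => a

aa->b; ba->b; baa->a; bba->ab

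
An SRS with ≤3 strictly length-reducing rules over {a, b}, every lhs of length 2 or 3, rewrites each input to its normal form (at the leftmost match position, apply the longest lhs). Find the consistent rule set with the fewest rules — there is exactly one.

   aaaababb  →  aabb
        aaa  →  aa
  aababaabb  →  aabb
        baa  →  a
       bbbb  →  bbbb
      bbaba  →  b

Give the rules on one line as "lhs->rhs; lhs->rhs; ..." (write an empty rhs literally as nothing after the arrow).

aaa->aa; ba->

  | aaaababb => aaababb => aababb => aabb
  | aaa => aa
  | aababaabb => aabaabb => aaabb => aabb
  | baa => a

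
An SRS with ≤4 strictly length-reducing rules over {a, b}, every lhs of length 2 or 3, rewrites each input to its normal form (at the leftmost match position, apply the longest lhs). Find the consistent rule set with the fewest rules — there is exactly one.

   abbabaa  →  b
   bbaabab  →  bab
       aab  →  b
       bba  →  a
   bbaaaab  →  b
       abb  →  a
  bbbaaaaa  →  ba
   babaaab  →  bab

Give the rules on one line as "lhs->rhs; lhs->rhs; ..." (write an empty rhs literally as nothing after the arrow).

aa->; aba->a; bb->

  | abbabaa => aabaa => baa => b
  | bbaabab => aabab => bab
  | aab => b
  | bba => a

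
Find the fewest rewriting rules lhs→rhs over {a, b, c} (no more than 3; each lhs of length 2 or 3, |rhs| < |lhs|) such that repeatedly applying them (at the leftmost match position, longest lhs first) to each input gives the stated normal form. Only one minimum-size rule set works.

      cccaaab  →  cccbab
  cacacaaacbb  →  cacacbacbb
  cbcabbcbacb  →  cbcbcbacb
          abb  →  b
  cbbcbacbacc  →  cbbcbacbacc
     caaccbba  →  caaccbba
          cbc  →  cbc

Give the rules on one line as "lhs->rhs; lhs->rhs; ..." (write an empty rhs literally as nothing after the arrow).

  | cccaaab => cccbab
  | cacacaaacbb => cacacbacbb
  | cbcabbcbacb => cbcbcbacb
  | abb => b

aaa->ba; abb->b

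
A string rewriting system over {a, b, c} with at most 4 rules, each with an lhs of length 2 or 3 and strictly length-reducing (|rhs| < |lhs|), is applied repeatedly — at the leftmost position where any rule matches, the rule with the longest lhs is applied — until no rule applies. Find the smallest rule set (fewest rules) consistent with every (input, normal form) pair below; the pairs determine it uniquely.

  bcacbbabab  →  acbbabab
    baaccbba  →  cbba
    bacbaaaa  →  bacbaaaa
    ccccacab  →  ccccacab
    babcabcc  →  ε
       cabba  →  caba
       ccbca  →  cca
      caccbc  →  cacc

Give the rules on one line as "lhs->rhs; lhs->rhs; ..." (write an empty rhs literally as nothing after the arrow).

  | bcacbbabab => acbbabab
  | baaccbba => bccbba => cbba
  | bacbaaaa
  | ccccacab

aac->c; abb->ab; bc->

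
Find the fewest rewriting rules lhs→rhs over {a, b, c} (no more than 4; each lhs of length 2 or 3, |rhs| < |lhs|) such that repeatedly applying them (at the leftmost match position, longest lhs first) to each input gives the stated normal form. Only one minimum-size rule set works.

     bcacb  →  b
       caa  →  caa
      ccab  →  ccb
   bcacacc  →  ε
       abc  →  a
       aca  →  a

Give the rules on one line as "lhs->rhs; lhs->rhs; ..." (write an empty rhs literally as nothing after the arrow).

  | bcacb => aacb => ab => b
  | caa
  | ccab => ccb
  | bcacacc => aacacc => aacc => ac => ε

ab->b; ac->; bc->a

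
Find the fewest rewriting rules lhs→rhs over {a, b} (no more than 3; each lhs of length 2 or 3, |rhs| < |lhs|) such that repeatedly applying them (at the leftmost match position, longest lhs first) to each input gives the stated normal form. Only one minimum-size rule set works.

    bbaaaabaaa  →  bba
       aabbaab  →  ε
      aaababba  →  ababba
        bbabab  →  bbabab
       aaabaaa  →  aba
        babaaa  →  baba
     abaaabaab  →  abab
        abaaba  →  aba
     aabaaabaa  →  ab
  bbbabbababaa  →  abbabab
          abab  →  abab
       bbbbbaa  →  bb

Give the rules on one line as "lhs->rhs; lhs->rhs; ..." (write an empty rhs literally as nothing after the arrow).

  | bbaaaabaaa => bbaabaaa => bbaaaaa => bbaaa => bba
  | aabbaab => aabaab => aaaab => aab => aa => ε
  | aaababba => ababba
  | bbabab

aa->; aab->aa; bbb->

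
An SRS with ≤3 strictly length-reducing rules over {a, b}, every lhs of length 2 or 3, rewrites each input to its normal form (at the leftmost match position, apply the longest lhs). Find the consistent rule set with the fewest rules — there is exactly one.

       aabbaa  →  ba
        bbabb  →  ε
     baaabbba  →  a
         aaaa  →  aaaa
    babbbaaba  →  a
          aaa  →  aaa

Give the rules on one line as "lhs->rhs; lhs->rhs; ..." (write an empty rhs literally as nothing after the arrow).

  | aabbaa => abaa => ba
  | bbabb => aabb => ab => ε
  | baaabbba => baabba => baba => bb => a
  | aaaa

ab->; aba->b; bb->a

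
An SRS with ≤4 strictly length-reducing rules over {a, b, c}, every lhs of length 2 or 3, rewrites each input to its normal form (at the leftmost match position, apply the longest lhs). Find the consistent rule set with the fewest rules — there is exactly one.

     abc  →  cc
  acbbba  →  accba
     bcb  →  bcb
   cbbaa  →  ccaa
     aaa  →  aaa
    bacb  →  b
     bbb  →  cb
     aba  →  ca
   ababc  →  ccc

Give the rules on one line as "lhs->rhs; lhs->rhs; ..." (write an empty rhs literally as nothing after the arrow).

  | abc => cc
  | acbbba => accba
  | bcb
  | cbbaa => ccaa

ab->c; bac->; bb->c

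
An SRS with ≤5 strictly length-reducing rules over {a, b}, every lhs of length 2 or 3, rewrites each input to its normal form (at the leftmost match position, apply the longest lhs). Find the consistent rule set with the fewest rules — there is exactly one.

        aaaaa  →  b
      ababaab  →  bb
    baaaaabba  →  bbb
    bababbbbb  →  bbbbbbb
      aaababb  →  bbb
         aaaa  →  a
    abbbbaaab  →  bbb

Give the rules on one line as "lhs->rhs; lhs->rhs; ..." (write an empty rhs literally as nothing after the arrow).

  | aaaaa => aa => b
  | ababaab => abbaab => aab => bb
  | baaaaabba => baaaabba => baaabba => baabba => babba => bbba => bbb
  | bababbbbb => bbabbbbb => bbbbbbb

aa->b; aaa->; abb->; ba->b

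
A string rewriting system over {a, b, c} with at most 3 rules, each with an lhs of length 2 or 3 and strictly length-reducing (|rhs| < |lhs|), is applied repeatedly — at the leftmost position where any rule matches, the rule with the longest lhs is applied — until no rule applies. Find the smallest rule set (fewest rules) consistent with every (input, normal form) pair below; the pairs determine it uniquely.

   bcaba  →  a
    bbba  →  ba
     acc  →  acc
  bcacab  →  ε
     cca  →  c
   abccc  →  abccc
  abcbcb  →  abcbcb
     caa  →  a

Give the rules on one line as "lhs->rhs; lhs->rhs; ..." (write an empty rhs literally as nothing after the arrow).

  | bcaba => bba => a
  | bbba => ba
  | acc
  | bcacab => bcab => bb => ε

bb->; ca->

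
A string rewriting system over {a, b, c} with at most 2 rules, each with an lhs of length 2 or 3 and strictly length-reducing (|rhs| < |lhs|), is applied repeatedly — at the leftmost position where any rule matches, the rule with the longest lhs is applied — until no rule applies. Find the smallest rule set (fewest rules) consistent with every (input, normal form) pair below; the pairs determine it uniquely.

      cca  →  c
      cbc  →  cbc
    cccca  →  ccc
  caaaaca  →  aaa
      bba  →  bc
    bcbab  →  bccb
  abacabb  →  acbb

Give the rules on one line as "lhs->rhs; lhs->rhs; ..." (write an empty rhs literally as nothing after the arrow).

  | cca => c
  | cbc
  | cccca => ccc
  | caaaaca => aaaca => aaa

ba->c; ca->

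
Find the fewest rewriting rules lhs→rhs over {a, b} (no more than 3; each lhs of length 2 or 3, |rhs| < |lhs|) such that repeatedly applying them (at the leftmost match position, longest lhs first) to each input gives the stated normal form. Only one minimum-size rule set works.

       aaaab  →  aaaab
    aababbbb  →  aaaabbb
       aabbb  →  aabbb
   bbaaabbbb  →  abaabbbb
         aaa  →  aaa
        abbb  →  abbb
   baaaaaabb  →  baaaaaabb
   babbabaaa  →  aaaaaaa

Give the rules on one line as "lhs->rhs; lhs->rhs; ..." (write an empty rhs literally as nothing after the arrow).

  | aaaab
  | aababbbb => aaaabbb
  | aabbb
  | bbaaabbbb => abaabbbb

bab->aa; bba->ab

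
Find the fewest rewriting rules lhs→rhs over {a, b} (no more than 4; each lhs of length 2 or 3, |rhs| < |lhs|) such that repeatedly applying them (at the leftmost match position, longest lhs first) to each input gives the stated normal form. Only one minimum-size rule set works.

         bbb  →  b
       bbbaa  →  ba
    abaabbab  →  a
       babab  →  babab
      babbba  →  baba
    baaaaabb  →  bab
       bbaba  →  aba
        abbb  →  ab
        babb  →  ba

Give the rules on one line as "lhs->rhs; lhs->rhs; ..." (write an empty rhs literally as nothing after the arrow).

  | bbb => b
  | bbbaa => baa => ba
  | abaabbab => abbabab => aabab => baab => bba => a
  | babab

aa->a; aaa->b; aab->ba; bb->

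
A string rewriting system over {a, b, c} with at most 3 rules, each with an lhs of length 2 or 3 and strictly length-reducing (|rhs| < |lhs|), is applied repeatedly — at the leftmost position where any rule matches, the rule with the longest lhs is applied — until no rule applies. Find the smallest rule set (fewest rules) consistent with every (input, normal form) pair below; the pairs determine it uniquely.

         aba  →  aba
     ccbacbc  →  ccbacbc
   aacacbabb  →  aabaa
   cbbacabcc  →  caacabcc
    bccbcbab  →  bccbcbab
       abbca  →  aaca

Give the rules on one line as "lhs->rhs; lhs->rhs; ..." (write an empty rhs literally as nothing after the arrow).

bb->a; cac->

  | aba
  | ccbacbc
  | aacacbabb => aababb => aabaa
  | cbbacabcc => caacabcc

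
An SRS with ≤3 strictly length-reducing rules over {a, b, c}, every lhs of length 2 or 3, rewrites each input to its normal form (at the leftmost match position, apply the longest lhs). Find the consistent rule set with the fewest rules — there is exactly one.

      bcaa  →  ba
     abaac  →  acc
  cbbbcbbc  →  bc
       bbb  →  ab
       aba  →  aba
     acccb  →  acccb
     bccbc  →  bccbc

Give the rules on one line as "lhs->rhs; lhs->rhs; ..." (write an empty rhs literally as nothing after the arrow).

  | bcaa => ba
  | abaac => acc
  | cbbbcbbc => cabcbbc => bcbbc => bcac => bc
  | bbb => ab

baa->c; bb->a; ca->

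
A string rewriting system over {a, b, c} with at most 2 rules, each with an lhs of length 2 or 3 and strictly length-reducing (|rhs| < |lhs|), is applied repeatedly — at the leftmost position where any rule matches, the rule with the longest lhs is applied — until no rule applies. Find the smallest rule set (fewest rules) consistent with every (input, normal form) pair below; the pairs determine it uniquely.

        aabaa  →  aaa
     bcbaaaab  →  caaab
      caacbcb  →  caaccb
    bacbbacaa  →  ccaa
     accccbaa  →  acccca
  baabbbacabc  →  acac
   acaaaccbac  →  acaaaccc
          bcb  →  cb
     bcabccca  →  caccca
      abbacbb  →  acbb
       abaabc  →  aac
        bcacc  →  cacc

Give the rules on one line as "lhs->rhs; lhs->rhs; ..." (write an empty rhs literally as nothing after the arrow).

ba->; bc->c

  | aabaa => aaa
  | bcbaaaab => cbaaaab => caaab
  | caacbcb => caaccb
  | bacbbacaa => cbbacaa => cbcaa => ccaa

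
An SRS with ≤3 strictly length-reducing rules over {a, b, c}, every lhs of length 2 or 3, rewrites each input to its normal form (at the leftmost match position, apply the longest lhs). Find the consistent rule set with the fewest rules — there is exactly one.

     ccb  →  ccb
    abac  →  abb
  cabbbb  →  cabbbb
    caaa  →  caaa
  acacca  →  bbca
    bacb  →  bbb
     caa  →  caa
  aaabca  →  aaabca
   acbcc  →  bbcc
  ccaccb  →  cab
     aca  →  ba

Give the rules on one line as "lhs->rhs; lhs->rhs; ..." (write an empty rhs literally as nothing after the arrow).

ac->b; cbc->a

  | ccb
  | abac => abb
  | cabbbb
  | caaa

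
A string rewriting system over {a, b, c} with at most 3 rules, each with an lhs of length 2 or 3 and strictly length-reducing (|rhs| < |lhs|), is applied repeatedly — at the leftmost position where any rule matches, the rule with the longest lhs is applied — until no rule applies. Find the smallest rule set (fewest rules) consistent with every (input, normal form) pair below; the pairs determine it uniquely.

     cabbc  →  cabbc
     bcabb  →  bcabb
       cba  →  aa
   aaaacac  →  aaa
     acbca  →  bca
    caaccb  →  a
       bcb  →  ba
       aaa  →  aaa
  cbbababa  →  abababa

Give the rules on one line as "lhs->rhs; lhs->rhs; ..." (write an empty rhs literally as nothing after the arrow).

ac->; cb->a

  | cabbc
  | bcabb
  | cba => aa
  | aaaacac => aaaac => aaa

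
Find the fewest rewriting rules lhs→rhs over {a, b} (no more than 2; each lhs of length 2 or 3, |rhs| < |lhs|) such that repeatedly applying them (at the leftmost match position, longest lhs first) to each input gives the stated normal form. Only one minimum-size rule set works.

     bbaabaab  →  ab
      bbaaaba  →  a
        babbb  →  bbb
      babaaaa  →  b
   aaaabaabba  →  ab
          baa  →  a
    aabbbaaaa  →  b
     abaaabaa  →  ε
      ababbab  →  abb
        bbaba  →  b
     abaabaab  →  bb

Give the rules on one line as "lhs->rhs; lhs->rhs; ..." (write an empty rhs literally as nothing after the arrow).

aaa->b; ba->

  | bbaabaab => babaab => baab => ab
  | bbaaaba => baaba => aba => a
  | babbb => bbb
  | babaaaa => baaaa => aaa => b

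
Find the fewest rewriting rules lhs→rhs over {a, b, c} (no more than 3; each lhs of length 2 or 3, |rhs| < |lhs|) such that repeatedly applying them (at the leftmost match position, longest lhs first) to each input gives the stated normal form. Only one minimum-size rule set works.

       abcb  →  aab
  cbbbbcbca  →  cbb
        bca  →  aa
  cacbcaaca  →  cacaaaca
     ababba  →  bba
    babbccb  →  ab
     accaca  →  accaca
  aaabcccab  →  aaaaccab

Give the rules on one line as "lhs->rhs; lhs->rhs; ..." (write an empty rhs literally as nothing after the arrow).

aba->; baa->ab; bc->a

  | abcb => aab
  | cbbbbcbca => cbbbabca => cbbbaaa => cbbaba => cbb
  | bca => aa
  | cacbcaaca => cacaaaca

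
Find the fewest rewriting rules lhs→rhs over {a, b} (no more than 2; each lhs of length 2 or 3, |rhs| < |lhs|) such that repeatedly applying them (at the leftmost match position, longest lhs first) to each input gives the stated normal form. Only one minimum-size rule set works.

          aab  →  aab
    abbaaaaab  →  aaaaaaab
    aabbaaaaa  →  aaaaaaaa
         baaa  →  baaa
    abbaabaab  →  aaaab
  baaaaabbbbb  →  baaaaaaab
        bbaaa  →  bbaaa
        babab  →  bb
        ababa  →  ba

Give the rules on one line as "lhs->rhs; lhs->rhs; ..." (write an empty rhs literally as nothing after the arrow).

  | aab
  | abbaaaaab => aaaaaaab
  | aabbaaaaa => aaaaaaaa
  | baaa

aba->; abb->aa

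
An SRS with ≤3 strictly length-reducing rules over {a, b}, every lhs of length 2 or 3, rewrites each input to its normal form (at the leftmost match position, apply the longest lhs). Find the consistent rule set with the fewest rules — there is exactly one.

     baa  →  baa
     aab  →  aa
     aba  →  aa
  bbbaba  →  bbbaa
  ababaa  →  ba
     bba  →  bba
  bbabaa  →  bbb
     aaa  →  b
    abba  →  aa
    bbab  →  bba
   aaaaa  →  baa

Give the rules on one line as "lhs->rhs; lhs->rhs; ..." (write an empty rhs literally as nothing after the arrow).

aaa->b; ab->a

  | baa
  | aab => aa
  | aba => aa
  | bbbaba => bbbaa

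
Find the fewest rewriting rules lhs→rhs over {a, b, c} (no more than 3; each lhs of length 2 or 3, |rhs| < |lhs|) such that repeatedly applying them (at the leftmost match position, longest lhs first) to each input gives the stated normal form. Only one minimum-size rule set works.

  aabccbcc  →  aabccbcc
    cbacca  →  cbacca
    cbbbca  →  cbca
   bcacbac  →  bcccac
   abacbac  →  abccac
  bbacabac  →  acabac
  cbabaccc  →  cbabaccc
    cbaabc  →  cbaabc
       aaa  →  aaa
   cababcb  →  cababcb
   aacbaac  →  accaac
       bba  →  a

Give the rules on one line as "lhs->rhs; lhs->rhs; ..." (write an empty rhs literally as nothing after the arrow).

acb->cc; bb->

  | aabccbcc
  | cbacca
  | cbbbca => cbca
  | bcacbac => bcccac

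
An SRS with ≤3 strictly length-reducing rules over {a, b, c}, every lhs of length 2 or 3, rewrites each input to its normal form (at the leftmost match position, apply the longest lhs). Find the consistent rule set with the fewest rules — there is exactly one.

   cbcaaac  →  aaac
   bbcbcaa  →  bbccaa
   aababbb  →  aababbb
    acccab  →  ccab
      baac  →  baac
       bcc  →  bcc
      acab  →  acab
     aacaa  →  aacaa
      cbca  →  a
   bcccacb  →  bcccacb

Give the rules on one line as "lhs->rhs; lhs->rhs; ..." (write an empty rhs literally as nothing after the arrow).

acc->c; bcb->bc; cbc->

  | cbcaaac => aaac
  | bbcbcaa => bbccaa
  | aababbb
  | acccab => ccab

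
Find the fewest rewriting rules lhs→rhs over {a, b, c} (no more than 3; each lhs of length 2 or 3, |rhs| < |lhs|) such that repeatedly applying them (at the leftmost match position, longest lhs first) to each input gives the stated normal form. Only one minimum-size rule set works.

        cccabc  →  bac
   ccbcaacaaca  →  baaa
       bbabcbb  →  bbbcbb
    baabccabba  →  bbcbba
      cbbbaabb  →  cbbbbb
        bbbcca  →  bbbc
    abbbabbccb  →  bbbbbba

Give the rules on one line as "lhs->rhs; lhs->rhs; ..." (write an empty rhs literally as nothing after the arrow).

ab->b; ca->; ccb->ba

  | cccabc => ccbc => bac
  | ccbcaacaaca => bacaacaaca => baacaaca => baaaca => baaa
  | bbabcbb => bbbcbb
  | baabccabba => babccabba => bbccabba => bbcbba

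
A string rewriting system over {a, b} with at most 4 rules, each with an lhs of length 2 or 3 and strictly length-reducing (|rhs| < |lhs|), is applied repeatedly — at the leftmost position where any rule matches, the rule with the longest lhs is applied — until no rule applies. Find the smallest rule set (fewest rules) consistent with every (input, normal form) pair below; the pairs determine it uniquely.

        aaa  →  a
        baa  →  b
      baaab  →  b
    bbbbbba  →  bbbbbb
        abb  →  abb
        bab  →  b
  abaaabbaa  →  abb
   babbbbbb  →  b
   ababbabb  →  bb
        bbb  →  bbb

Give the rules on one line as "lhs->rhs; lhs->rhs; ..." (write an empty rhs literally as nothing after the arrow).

aa->a; aba->; ba->b; bab->ba

  | aaa => aa => a
  | baa => ba => b
  | baaab => baab => bab => ba => b
  | bbbbbba => bbbbbb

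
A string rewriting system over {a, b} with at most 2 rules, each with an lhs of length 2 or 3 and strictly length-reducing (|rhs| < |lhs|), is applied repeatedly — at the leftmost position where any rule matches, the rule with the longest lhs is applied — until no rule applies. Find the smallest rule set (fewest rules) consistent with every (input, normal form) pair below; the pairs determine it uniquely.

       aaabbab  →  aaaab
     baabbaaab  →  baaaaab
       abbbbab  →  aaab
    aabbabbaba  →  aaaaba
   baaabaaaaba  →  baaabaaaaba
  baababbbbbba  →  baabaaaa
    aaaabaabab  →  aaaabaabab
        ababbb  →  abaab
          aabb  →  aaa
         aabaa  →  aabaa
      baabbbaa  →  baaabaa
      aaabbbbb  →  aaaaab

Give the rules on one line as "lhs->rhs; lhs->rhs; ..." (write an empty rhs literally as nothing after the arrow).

  | aaabbab => aaaab
  | baabbaaab => baaaaab
  | abbbbab => aabbab => aaab
  | aabbabbaba => aaabbaba => aaaaba

bb->a; bba->a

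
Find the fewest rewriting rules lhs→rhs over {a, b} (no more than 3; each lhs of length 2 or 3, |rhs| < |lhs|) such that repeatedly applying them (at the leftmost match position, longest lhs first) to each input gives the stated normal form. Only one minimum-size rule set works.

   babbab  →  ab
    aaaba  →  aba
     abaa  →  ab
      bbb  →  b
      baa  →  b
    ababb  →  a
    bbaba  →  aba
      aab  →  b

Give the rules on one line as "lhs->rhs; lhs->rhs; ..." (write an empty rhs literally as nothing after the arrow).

aa->; bab->b; bb->

  | babbab => bbab => ab
  | aaaba => aba
  | abaa => ab
  | bbb => b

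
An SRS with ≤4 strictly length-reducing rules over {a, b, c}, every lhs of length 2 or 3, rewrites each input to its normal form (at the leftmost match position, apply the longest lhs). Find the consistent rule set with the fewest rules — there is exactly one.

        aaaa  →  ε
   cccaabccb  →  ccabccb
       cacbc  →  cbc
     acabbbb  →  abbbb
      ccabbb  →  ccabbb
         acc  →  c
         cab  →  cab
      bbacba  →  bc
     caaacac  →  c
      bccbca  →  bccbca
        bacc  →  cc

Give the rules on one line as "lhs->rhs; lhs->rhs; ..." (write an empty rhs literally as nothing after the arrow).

  | aaaa => aa => ε
  | cccaabccb => ccabccb
  | cacbc => cbc
  | acabbbb => abbbb

aa->; ac->; ba->; caa->a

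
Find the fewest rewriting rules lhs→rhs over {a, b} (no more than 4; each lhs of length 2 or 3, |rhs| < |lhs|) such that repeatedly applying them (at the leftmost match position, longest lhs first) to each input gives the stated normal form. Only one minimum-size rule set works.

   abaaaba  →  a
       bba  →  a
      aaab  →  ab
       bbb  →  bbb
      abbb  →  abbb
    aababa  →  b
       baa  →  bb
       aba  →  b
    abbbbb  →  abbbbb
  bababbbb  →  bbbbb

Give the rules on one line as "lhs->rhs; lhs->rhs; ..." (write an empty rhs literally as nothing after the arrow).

  | abaaaba => abbaba => ababa => aaba => bba => ba => a
  | bba => ba => a
  | aaab => bab => ab
  | bbb

aa->b; ba->a; baa->bb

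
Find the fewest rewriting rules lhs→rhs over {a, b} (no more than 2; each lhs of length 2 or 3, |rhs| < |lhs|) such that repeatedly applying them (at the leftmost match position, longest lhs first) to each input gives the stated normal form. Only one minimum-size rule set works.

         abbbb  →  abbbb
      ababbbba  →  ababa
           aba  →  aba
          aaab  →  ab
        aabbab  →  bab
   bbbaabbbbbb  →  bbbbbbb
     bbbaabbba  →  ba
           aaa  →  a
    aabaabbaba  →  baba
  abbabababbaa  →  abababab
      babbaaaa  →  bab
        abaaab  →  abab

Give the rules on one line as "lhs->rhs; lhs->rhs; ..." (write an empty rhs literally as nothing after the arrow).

aa->; bba->ba

  | abbbb
  | ababbbba => ababbba => ababba => ababa
  | aba
  | aaab => ab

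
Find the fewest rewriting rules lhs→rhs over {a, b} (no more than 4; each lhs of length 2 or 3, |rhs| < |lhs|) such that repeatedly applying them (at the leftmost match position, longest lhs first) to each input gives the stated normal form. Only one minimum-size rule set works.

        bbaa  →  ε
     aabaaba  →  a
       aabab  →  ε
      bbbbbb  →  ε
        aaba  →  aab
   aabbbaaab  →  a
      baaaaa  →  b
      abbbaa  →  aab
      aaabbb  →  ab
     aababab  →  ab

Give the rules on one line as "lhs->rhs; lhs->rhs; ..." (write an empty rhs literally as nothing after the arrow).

  | bbaa => aaa => ε
  | aabaaba => aababa => aabba => aaaa => a
  | aabab => aabb => aaa => ε
  | bbbbbb => abbbb => aabb => aaa => ε

aaa->; ba->b; bb->a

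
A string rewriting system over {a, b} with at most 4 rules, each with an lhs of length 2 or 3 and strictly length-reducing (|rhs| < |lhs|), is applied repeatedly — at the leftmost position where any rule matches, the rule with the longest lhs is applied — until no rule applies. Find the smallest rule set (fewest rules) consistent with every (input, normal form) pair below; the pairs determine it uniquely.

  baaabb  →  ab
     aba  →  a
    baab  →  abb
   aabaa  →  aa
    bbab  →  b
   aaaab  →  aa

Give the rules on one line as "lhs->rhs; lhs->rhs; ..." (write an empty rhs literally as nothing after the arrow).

  | baaabb => ababb => ab
  | aba => a
  | baab => abb
  | aabaa => aa

aab->; ba->; baa->ab; bab->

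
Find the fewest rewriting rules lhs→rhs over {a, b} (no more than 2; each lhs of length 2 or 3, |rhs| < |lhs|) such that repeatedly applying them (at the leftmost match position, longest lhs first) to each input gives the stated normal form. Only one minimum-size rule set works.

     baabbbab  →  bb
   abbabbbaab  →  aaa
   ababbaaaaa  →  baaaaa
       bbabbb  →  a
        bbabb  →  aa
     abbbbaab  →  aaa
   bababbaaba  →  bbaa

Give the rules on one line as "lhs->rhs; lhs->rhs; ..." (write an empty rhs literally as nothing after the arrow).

  | baabbbab => babbab => bbab => bb
  | abbabbbaab => babbbaab => bbbaab => aaaab => aaa
  | ababbaaaaa => abbaaaaa => baaaaa
  | bbabbb => bbbb => aab => a

ab->; bbb->aa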